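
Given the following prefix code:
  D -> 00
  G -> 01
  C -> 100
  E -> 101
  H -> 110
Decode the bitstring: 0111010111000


Decoding step by step:
Bits 01 -> G
Bits 110 -> H
Bits 101 -> E
Bits 110 -> H
Bits 00 -> D


Decoded message: GHEHD


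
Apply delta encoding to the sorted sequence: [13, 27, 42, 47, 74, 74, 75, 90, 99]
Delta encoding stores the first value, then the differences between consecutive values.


First value: 13
Deltas:
  27 - 13 = 14
  42 - 27 = 15
  47 - 42 = 5
  74 - 47 = 27
  74 - 74 = 0
  75 - 74 = 1
  90 - 75 = 15
  99 - 90 = 9


Delta encoded: [13, 14, 15, 5, 27, 0, 1, 15, 9]


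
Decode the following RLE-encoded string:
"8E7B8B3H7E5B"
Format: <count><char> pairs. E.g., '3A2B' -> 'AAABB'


Expanding each <count><char> pair:
  8E -> 'EEEEEEEE'
  7B -> 'BBBBBBB'
  8B -> 'BBBBBBBB'
  3H -> 'HHH'
  7E -> 'EEEEEEE'
  5B -> 'BBBBB'

Decoded = EEEEEEEEBBBBBBBBBBBBBBBHHHEEEEEEEBBBBB


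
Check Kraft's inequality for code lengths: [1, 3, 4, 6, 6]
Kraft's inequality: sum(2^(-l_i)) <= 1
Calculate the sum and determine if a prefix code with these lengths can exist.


Sum = 2^(-1) + 2^(-3) + 2^(-4) + 2^(-6) + 2^(-6)
    = 0.5 + 0.125 + 0.0625 + 0.015625 + 0.015625
    = 46/64 = 0.71875
Since 0.71875 <= 1, Kraft's inequality IS satisfied.
A prefix code with these lengths CAN exist.

Kraft sum = 0.71875. Satisfied.


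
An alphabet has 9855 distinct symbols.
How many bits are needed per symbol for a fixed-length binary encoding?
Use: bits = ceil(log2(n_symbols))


log2(9855) = 13.2666
Bracket: 2^13 = 8192 < 9855 <= 2^14 = 16384
So ceil(log2(9855)) = 14

bits = ceil(log2(9855)) = ceil(13.2666) = 14 bits


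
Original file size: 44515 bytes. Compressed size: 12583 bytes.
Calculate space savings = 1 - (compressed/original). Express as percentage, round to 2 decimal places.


ratio = compressed/original = 12583/44515 = 0.282669
savings = 1 - ratio = 1 - 0.282669 = 0.717331
as a percentage: 0.717331 * 100 = 71.73%

Space savings = 1 - 12583/44515 = 71.73%


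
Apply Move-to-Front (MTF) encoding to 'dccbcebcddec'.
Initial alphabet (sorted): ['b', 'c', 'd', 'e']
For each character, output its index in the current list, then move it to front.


MTF encoding:
'd': index 2 in ['b', 'c', 'd', 'e'] -> ['d', 'b', 'c', 'e']
'c': index 2 in ['d', 'b', 'c', 'e'] -> ['c', 'd', 'b', 'e']
'c': index 0 in ['c', 'd', 'b', 'e'] -> ['c', 'd', 'b', 'e']
'b': index 2 in ['c', 'd', 'b', 'e'] -> ['b', 'c', 'd', 'e']
'c': index 1 in ['b', 'c', 'd', 'e'] -> ['c', 'b', 'd', 'e']
'e': index 3 in ['c', 'b', 'd', 'e'] -> ['e', 'c', 'b', 'd']
'b': index 2 in ['e', 'c', 'b', 'd'] -> ['b', 'e', 'c', 'd']
'c': index 2 in ['b', 'e', 'c', 'd'] -> ['c', 'b', 'e', 'd']
'd': index 3 in ['c', 'b', 'e', 'd'] -> ['d', 'c', 'b', 'e']
'd': index 0 in ['d', 'c', 'b', 'e'] -> ['d', 'c', 'b', 'e']
'e': index 3 in ['d', 'c', 'b', 'e'] -> ['e', 'd', 'c', 'b']
'c': index 2 in ['e', 'd', 'c', 'b'] -> ['c', 'e', 'd', 'b']


Output: [2, 2, 0, 2, 1, 3, 2, 2, 3, 0, 3, 2]


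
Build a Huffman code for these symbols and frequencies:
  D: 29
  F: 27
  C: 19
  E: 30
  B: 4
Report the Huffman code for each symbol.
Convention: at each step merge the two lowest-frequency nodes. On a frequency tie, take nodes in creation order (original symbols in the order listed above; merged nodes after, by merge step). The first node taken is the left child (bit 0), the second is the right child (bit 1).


Huffman tree construction:
Step 1: Merge B(4) + C(19) = 23
Step 2: Merge (B+C)(23) + F(27) = 50
Step 3: Merge D(29) + E(30) = 59
Step 4: Merge ((B+C)+F)(50) + (D+E)(59) = 109
Read each symbol's code off the tree from the root (left child = 0, right child = 1).

Codes:
  D: 10 (length 2)
  F: 01 (length 2)
  C: 001 (length 3)
  E: 11 (length 2)
  B: 000 (length 3)
Average code length: 241/109 = 2.2110 bits/symbol


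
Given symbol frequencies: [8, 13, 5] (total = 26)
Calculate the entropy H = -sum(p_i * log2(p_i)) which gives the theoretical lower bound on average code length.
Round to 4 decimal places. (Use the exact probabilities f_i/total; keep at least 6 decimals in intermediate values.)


Per-symbol terms -p_i * log2(p_i) with p_i = f_i/26:
  p = 8/26 = 0.307692: log2(p) = -1.700440, -p*log2(p) = 0.523212
  p = 13/26 = 0.500000: log2(p) = -1.000000, -p*log2(p) = 0.500000
  p = 5/26 = 0.192308: log2(p) = -2.378512, -p*log2(p) = 0.457406
H = 0.523212 + 0.500000 + 0.457406 = 1.480618

H = 1.4806 bits/symbol


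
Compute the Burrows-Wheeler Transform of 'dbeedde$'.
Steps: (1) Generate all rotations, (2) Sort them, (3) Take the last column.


Rotations (sorted):
  0: $dbeedde -> last char: e
  1: beedde$d -> last char: d
  2: dbeedde$ -> last char: $
  3: dde$dbee -> last char: e
  4: de$dbeed -> last char: d
  5: e$dbeedd -> last char: d
  6: edde$dbe -> last char: e
  7: eedde$db -> last char: b


BWT = ed$eddeb


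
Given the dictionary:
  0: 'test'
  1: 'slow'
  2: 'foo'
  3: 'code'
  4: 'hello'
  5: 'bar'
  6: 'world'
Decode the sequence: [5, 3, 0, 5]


Look up each index in the dictionary:
  5 -> 'bar'
  3 -> 'code'
  0 -> 'test'
  5 -> 'bar'

Decoded: "bar code test bar"


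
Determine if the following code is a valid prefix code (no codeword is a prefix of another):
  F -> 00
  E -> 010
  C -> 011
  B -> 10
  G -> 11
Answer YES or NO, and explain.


Checking each pair (does one codeword prefix another?):
  F='00' vs E='010': no prefix
  F='00' vs C='011': no prefix
  F='00' vs B='10': no prefix
  F='00' vs G='11': no prefix
  E='010' vs F='00': no prefix
  E='010' vs C='011': no prefix
  E='010' vs B='10': no prefix
  E='010' vs G='11': no prefix
  C='011' vs F='00': no prefix
  C='011' vs E='010': no prefix
  C='011' vs B='10': no prefix
  C='011' vs G='11': no prefix
  B='10' vs F='00': no prefix
  B='10' vs E='010': no prefix
  B='10' vs C='011': no prefix
  B='10' vs G='11': no prefix
  G='11' vs F='00': no prefix
  G='11' vs E='010': no prefix
  G='11' vs C='011': no prefix
  G='11' vs B='10': no prefix
No violation found over all pairs.

YES -- this is a valid prefix code. No codeword is a prefix of any other codeword.


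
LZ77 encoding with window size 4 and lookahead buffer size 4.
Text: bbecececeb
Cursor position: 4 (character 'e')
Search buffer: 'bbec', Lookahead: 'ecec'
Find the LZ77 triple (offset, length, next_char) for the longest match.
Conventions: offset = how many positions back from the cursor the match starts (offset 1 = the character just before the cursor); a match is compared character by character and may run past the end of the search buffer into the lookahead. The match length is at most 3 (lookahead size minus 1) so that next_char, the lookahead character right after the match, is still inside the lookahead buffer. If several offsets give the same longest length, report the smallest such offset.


Try each offset into the search buffer:
  offset=1 (pos 3, char 'c'): match length 0
  offset=2 (pos 2, char 'e'): match length 3
  offset=3 (pos 1, char 'b'): match length 0
  offset=4 (pos 0, char 'b'): match length 0
Longest match has length 3 at offset 2.
next_char = character at position 4 + 3 = 7 -> 'c'

Best match: offset=2, length=3 (matching 'ece' starting at position 2)
LZ77 triple: (2, 3, 'c')


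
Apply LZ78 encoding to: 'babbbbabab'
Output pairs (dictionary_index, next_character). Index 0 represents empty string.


LZ78 encoding steps:
Dictionary: {0: ''}
Step 1: w='' (idx 0), next='b' -> output (0, 'b'), add 'b' as idx 1
Step 2: w='' (idx 0), next='a' -> output (0, 'a'), add 'a' as idx 2
Step 3: w='b' (idx 1), next='b' -> output (1, 'b'), add 'bb' as idx 3
Step 4: w='bb' (idx 3), next='a' -> output (3, 'a'), add 'bba' as idx 4
Step 5: w='b' (idx 1), next='a' -> output (1, 'a'), add 'ba' as idx 5
Step 6: w='b' (idx 1), end of input -> output (1, '')


Encoded: [(0, 'b'), (0, 'a'), (1, 'b'), (3, 'a'), (1, 'a'), (1, '')]


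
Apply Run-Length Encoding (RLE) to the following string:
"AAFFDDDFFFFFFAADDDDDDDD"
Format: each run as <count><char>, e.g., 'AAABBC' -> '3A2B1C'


Scanning runs left to right:
  i=0: run of 'A' x 2 -> '2A'
  i=2: run of 'F' x 2 -> '2F'
  i=4: run of 'D' x 3 -> '3D'
  i=7: run of 'F' x 6 -> '6F'
  i=13: run of 'A' x 2 -> '2A'
  i=15: run of 'D' x 8 -> '8D'

RLE = 2A2F3D6F2A8D


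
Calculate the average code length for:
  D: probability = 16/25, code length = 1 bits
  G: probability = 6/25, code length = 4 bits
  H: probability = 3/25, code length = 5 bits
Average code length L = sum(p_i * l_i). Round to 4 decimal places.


Weighted contributions p_i * l_i:
  D: (16/25) * 1 = 16/25
  G: (6/25) * 4 = 24/25
  H: (3/25) * 5 = 15/25
Sum = (16 + 24 + 15)/25 = 55/25

L = 55/25 = 2.2000 bits/symbol


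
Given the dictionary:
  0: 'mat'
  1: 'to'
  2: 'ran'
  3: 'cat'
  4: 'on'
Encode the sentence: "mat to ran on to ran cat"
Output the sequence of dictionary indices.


Look up each word in the dictionary:
  'mat' -> 0
  'to' -> 1
  'ran' -> 2
  'on' -> 4
  'to' -> 1
  'ran' -> 2
  'cat' -> 3

Encoded: [0, 1, 2, 4, 1, 2, 3]


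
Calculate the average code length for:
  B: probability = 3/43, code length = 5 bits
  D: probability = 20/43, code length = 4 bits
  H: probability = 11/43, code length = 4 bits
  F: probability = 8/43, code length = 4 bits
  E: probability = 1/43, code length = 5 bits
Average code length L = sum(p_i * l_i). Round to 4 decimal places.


Weighted contributions p_i * l_i:
  B: (3/43) * 5 = 15/43
  D: (20/43) * 4 = 80/43
  H: (11/43) * 4 = 44/43
  F: (8/43) * 4 = 32/43
  E: (1/43) * 5 = 5/43
Sum = (15 + 80 + 44 + 32 + 5)/43 = 176/43

L = 176/43 = 4.0930 bits/symbol


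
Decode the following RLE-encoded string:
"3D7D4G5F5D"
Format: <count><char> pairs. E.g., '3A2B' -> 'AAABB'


Expanding each <count><char> pair:
  3D -> 'DDD'
  7D -> 'DDDDDDD'
  4G -> 'GGGG'
  5F -> 'FFFFF'
  5D -> 'DDDDD'

Decoded = DDDDDDDDDDGGGGFFFFFDDDDD


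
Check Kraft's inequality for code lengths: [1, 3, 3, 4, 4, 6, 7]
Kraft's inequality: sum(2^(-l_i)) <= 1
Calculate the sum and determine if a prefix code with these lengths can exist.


Sum = 2^(-1) + 2^(-3) + 2^(-3) + 2^(-4) + 2^(-4) + 2^(-6) + 2^(-7)
    = 0.5 + 0.125 + 0.125 + 0.0625 + 0.0625 + 0.015625 + 0.0078125
    = 115/128 = 0.8984375
Since 0.8984375 <= 1, Kraft's inequality IS satisfied.
A prefix code with these lengths CAN exist.

Kraft sum = 0.8984375. Satisfied.


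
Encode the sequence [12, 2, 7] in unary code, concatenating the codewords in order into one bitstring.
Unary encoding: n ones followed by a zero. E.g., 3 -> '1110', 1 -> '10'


Encode each number as n ones followed by a terminating 0:
  12 -> 1111111111110 (13 bits)
  2 -> 110 (3 bits)
  7 -> 11111110 (8 bits)
Total length = 13 + 3 + 8 = 24 bits.

Unary([12, 2, 7]) = 111111111111011011111110 (24 bits)


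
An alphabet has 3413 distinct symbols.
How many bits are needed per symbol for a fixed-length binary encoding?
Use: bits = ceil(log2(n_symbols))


log2(3413) = 11.7368
Bracket: 2^11 = 2048 < 3413 <= 2^12 = 4096
So ceil(log2(3413)) = 12

bits = ceil(log2(3413)) = ceil(11.7368) = 12 bits


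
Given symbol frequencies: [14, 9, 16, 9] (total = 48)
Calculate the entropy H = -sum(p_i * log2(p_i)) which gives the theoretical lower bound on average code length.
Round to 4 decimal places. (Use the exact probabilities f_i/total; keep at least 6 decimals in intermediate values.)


Per-symbol terms -p_i * log2(p_i) with p_i = f_i/48:
  p = 14/48 = 0.291667: log2(p) = -1.777608, -p*log2(p) = 0.518469
  p = 9/48 = 0.187500: log2(p) = -2.415037, -p*log2(p) = 0.452820
  p = 16/48 = 0.333333: log2(p) = -1.584963, -p*log2(p) = 0.528321
  p = 9/48 = 0.187500: log2(p) = -2.415037, -p*log2(p) = 0.452820
H = 0.518469 + 0.452820 + 0.528321 + 0.452820 = 1.952430

H = 1.9524 bits/symbol


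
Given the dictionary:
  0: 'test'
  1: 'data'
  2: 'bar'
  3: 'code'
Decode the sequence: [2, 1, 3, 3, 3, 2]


Look up each index in the dictionary:
  2 -> 'bar'
  1 -> 'data'
  3 -> 'code'
  3 -> 'code'
  3 -> 'code'
  2 -> 'bar'

Decoded: "bar data code code code bar"


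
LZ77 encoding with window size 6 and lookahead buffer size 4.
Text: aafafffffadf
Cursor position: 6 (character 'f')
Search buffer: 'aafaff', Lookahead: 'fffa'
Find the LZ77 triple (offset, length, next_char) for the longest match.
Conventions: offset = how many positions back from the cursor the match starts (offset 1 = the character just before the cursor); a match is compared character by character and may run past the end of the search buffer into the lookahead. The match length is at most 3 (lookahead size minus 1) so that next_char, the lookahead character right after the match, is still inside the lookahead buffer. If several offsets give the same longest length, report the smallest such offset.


Try each offset into the search buffer:
  offset=1 (pos 5, char 'f'): match length 3
  offset=2 (pos 4, char 'f'): match length 3
  offset=3 (pos 3, char 'a'): match length 0
  offset=4 (pos 2, char 'f'): match length 1
  offset=5 (pos 1, char 'a'): match length 0
  offset=6 (pos 0, char 'a'): match length 0
Longest match has length 3, found at offsets 1, 2; take the smallest, offset 1.
next_char = character at position 6 + 3 = 9 -> 'a'

Best match: offset=1, length=3 (matching 'fff' starting at position 5)
LZ77 triple: (1, 3, 'a')


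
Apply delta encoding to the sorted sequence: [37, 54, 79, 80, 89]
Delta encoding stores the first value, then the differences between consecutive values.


First value: 37
Deltas:
  54 - 37 = 17
  79 - 54 = 25
  80 - 79 = 1
  89 - 80 = 9


Delta encoded: [37, 17, 25, 1, 9]


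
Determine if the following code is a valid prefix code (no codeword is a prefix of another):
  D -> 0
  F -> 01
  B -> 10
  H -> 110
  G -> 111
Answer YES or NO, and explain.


Checking each pair (does one codeword prefix another?):
  D='0' vs F='01': prefix -- VIOLATION

NO -- this is NOT a valid prefix code. D (0) is a prefix of F (01).


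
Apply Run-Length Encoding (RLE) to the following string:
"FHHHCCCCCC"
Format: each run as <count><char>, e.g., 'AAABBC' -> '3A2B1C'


Scanning runs left to right:
  i=0: run of 'F' x 1 -> '1F'
  i=1: run of 'H' x 3 -> '3H'
  i=4: run of 'C' x 6 -> '6C'

RLE = 1F3H6C


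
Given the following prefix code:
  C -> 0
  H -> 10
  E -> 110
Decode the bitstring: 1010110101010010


Decoding step by step:
Bits 10 -> H
Bits 10 -> H
Bits 110 -> E
Bits 10 -> H
Bits 10 -> H
Bits 10 -> H
Bits 0 -> C
Bits 10 -> H


Decoded message: HHEHHHCH


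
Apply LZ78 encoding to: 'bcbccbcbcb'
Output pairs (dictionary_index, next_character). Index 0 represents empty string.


LZ78 encoding steps:
Dictionary: {0: ''}
Step 1: w='' (idx 0), next='b' -> output (0, 'b'), add 'b' as idx 1
Step 2: w='' (idx 0), next='c' -> output (0, 'c'), add 'c' as idx 2
Step 3: w='b' (idx 1), next='c' -> output (1, 'c'), add 'bc' as idx 3
Step 4: w='c' (idx 2), next='b' -> output (2, 'b'), add 'cb' as idx 4
Step 5: w='cb' (idx 4), next='c' -> output (4, 'c'), add 'cbc' as idx 5
Step 6: w='b' (idx 1), end of input -> output (1, '')


Encoded: [(0, 'b'), (0, 'c'), (1, 'c'), (2, 'b'), (4, 'c'), (1, '')]


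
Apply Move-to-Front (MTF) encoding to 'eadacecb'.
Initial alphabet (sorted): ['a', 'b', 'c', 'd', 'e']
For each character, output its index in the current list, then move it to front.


MTF encoding:
'e': index 4 in ['a', 'b', 'c', 'd', 'e'] -> ['e', 'a', 'b', 'c', 'd']
'a': index 1 in ['e', 'a', 'b', 'c', 'd'] -> ['a', 'e', 'b', 'c', 'd']
'd': index 4 in ['a', 'e', 'b', 'c', 'd'] -> ['d', 'a', 'e', 'b', 'c']
'a': index 1 in ['d', 'a', 'e', 'b', 'c'] -> ['a', 'd', 'e', 'b', 'c']
'c': index 4 in ['a', 'd', 'e', 'b', 'c'] -> ['c', 'a', 'd', 'e', 'b']
'e': index 3 in ['c', 'a', 'd', 'e', 'b'] -> ['e', 'c', 'a', 'd', 'b']
'c': index 1 in ['e', 'c', 'a', 'd', 'b'] -> ['c', 'e', 'a', 'd', 'b']
'b': index 4 in ['c', 'e', 'a', 'd', 'b'] -> ['b', 'c', 'e', 'a', 'd']


Output: [4, 1, 4, 1, 4, 3, 1, 4]


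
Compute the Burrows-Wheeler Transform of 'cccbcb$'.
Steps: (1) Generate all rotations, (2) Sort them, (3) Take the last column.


Rotations (sorted):
  0: $cccbcb -> last char: b
  1: b$cccbc -> last char: c
  2: bcb$ccc -> last char: c
  3: cb$cccb -> last char: b
  4: cbcb$cc -> last char: c
  5: ccbcb$c -> last char: c
  6: cccbcb$ -> last char: $


BWT = bccbcc$


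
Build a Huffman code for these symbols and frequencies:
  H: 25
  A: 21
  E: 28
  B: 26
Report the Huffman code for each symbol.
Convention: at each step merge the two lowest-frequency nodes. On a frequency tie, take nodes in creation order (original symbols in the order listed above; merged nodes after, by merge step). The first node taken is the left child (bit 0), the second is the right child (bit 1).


Huffman tree construction:
Step 1: Merge A(21) + H(25) = 46
Step 2: Merge B(26) + E(28) = 54
Step 3: Merge (A+H)(46) + (B+E)(54) = 100
Read each symbol's code off the tree from the root (left child = 0, right child = 1).

Codes:
  H: 01 (length 2)
  A: 00 (length 2)
  E: 11 (length 2)
  B: 10 (length 2)
Average code length: 200/100 = 2.0000 bits/symbol


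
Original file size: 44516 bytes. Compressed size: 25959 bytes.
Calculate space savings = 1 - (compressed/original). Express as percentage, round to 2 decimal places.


ratio = compressed/original = 25959/44516 = 0.583139
savings = 1 - ratio = 1 - 0.583139 = 0.416861
as a percentage: 0.416861 * 100 = 41.69%

Space savings = 1 - 25959/44516 = 41.69%


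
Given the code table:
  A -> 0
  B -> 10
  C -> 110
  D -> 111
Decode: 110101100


Decoding:
110 -> C
10 -> B
110 -> C
0 -> A


Result: CBCA


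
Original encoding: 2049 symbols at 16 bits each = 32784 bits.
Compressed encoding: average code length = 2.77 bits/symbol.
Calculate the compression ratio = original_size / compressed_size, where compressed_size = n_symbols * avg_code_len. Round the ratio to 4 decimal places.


original_size = n_symbols * orig_bits = 2049 * 16 = 32784 bits
compressed_size = n_symbols * avg_code_len = 2049 * 2.77 = 5675.73 bits
ratio = original_size / compressed_size = 32784 / 5675.73 = 5.7762

Compression ratio = 5.7762


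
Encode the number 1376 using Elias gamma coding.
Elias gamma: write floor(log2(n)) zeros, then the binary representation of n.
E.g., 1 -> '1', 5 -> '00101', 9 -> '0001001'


num_bits = floor(log2(1376)) + 1 = 11
leading_zeros = num_bits - 1 = 10
binary(1376) = 10101100000

Elias gamma(1376) = '0000000000' + '10101100000' = 000000000010101100000 (21 bits)


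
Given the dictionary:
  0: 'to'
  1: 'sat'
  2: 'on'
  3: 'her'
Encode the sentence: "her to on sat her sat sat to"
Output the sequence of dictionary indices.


Look up each word in the dictionary:
  'her' -> 3
  'to' -> 0
  'on' -> 2
  'sat' -> 1
  'her' -> 3
  'sat' -> 1
  'sat' -> 1
  'to' -> 0

Encoded: [3, 0, 2, 1, 3, 1, 1, 0]


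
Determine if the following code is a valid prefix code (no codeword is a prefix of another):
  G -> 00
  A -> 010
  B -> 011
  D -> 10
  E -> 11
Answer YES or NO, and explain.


Checking each pair (does one codeword prefix another?):
  G='00' vs A='010': no prefix
  G='00' vs B='011': no prefix
  G='00' vs D='10': no prefix
  G='00' vs E='11': no prefix
  A='010' vs G='00': no prefix
  A='010' vs B='011': no prefix
  A='010' vs D='10': no prefix
  A='010' vs E='11': no prefix
  B='011' vs G='00': no prefix
  B='011' vs A='010': no prefix
  B='011' vs D='10': no prefix
  B='011' vs E='11': no prefix
  D='10' vs G='00': no prefix
  D='10' vs A='010': no prefix
  D='10' vs B='011': no prefix
  D='10' vs E='11': no prefix
  E='11' vs G='00': no prefix
  E='11' vs A='010': no prefix
  E='11' vs B='011': no prefix
  E='11' vs D='10': no prefix
No violation found over all pairs.

YES -- this is a valid prefix code. No codeword is a prefix of any other codeword.


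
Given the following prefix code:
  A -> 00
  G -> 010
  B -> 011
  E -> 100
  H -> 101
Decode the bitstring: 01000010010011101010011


Decoding step by step:
Bits 010 -> G
Bits 00 -> A
Bits 010 -> G
Bits 010 -> G
Bits 011 -> B
Bits 101 -> H
Bits 010 -> G
Bits 011 -> B


Decoded message: GAGGBHGB


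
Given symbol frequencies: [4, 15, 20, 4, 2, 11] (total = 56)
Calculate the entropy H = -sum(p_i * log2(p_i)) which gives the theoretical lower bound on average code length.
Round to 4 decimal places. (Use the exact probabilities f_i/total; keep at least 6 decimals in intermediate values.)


Per-symbol terms -p_i * log2(p_i) with p_i = f_i/56:
  p = 4/56 = 0.071429: log2(p) = -3.807355, -p*log2(p) = 0.271954
  p = 15/56 = 0.267857: log2(p) = -1.900464, -p*log2(p) = 0.509053
  p = 20/56 = 0.357143: log2(p) = -1.485427, -p*log2(p) = 0.530510
  p = 4/56 = 0.071429: log2(p) = -3.807355, -p*log2(p) = 0.271954
  p = 2/56 = 0.035714: log2(p) = -4.807355, -p*log2(p) = 0.171691
  p = 11/56 = 0.196429: log2(p) = -2.347923, -p*log2(p) = 0.461199
H = 0.271954 + 0.509053 + 0.530510 + 0.271954 + 0.171691 + 0.461199 = 2.216361

H = 2.2164 bits/symbol


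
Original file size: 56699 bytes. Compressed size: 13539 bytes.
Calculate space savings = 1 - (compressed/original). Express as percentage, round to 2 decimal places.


ratio = compressed/original = 13539/56699 = 0.238787
savings = 1 - ratio = 1 - 0.238787 = 0.761213
as a percentage: 0.761213 * 100 = 76.12%

Space savings = 1 - 13539/56699 = 76.12%


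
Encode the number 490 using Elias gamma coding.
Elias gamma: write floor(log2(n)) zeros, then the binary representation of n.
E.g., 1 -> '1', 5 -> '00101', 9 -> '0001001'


num_bits = floor(log2(490)) + 1 = 9
leading_zeros = num_bits - 1 = 8
binary(490) = 111101010

Elias gamma(490) = '00000000' + '111101010' = 00000000111101010 (17 bits)


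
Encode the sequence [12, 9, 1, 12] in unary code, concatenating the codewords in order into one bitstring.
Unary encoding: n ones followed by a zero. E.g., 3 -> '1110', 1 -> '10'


Encode each number as n ones followed by a terminating 0:
  12 -> 1111111111110 (13 bits)
  9 -> 1111111110 (10 bits)
  1 -> 10 (2 bits)
  12 -> 1111111111110 (13 bits)
Total length = 13 + 10 + 2 + 13 = 38 bits.

Unary([12, 9, 1, 12]) = 11111111111101111111110101111111111110 (38 bits)


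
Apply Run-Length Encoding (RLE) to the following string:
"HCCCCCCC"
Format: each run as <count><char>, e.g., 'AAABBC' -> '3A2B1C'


Scanning runs left to right:
  i=0: run of 'H' x 1 -> '1H'
  i=1: run of 'C' x 7 -> '7C'

RLE = 1H7C


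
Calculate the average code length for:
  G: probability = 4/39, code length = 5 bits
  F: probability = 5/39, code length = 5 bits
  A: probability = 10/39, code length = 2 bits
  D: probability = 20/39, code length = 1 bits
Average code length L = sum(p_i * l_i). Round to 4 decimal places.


Weighted contributions p_i * l_i:
  G: (4/39) * 5 = 20/39
  F: (5/39) * 5 = 25/39
  A: (10/39) * 2 = 20/39
  D: (20/39) * 1 = 20/39
Sum = (20 + 25 + 20 + 20)/39 = 85/39

L = 85/39 = 2.1795 bits/symbol


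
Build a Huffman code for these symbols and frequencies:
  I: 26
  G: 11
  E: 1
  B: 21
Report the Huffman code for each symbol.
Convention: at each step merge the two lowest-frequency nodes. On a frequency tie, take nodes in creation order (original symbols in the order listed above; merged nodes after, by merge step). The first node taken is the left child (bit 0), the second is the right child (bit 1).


Huffman tree construction:
Step 1: Merge E(1) + G(11) = 12
Step 2: Merge (E+G)(12) + B(21) = 33
Step 3: Merge I(26) + ((E+G)+B)(33) = 59
Read each symbol's code off the tree from the root (left child = 0, right child = 1).

Codes:
  I: 0 (length 1)
  G: 101 (length 3)
  E: 100 (length 3)
  B: 11 (length 2)
Average code length: 104/59 = 1.7627 bits/symbol


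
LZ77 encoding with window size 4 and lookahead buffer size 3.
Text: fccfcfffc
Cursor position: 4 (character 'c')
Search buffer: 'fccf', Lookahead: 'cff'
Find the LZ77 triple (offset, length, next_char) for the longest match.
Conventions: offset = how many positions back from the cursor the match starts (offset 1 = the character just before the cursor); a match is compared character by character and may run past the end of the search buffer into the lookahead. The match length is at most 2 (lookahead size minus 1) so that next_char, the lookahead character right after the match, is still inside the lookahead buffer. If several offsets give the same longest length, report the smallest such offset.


Try each offset into the search buffer:
  offset=1 (pos 3, char 'f'): match length 0
  offset=2 (pos 2, char 'c'): match length 2
  offset=3 (pos 1, char 'c'): match length 1
  offset=4 (pos 0, char 'f'): match length 0
Longest match has length 2 at offset 2.
next_char = character at position 4 + 2 = 6 -> 'f'

Best match: offset=2, length=2 (matching 'cf' starting at position 2)
LZ77 triple: (2, 2, 'f')


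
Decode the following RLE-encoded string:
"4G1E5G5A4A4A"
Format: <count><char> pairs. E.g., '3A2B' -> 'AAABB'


Expanding each <count><char> pair:
  4G -> 'GGGG'
  1E -> 'E'
  5G -> 'GGGGG'
  5A -> 'AAAAA'
  4A -> 'AAAA'
  4A -> 'AAAA'

Decoded = GGGGEGGGGGAAAAAAAAAAAAA


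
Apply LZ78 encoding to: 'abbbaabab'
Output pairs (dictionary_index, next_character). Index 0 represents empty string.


LZ78 encoding steps:
Dictionary: {0: ''}
Step 1: w='' (idx 0), next='a' -> output (0, 'a'), add 'a' as idx 1
Step 2: w='' (idx 0), next='b' -> output (0, 'b'), add 'b' as idx 2
Step 3: w='b' (idx 2), next='b' -> output (2, 'b'), add 'bb' as idx 3
Step 4: w='a' (idx 1), next='a' -> output (1, 'a'), add 'aa' as idx 4
Step 5: w='b' (idx 2), next='a' -> output (2, 'a'), add 'ba' as idx 5
Step 6: w='b' (idx 2), end of input -> output (2, '')


Encoded: [(0, 'a'), (0, 'b'), (2, 'b'), (1, 'a'), (2, 'a'), (2, '')]


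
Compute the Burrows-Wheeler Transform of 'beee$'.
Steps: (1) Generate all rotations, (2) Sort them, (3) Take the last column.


Rotations (sorted):
  0: $beee -> last char: e
  1: beee$ -> last char: $
  2: e$bee -> last char: e
  3: ee$be -> last char: e
  4: eee$b -> last char: b


BWT = e$eeb


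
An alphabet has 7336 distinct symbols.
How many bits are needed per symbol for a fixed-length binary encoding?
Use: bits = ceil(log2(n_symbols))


log2(7336) = 12.8408
Bracket: 2^12 = 4096 < 7336 <= 2^13 = 8192
So ceil(log2(7336)) = 13

bits = ceil(log2(7336)) = ceil(12.8408) = 13 bits


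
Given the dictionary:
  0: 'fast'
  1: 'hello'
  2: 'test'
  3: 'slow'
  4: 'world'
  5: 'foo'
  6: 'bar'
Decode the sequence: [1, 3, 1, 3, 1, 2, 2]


Look up each index in the dictionary:
  1 -> 'hello'
  3 -> 'slow'
  1 -> 'hello'
  3 -> 'slow'
  1 -> 'hello'
  2 -> 'test'
  2 -> 'test'

Decoded: "hello slow hello slow hello test test"


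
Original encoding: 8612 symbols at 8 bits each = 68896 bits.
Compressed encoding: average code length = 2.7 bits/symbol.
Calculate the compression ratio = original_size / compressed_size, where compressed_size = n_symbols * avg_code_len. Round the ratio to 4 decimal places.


original_size = n_symbols * orig_bits = 8612 * 8 = 68896 bits
compressed_size = n_symbols * avg_code_len = 8612 * 2.7 = 23252.4 bits
ratio = original_size / compressed_size = 68896 / 23252.4 = 2.963

Compression ratio = 2.963


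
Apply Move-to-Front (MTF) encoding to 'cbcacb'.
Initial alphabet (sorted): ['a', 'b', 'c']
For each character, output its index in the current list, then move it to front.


MTF encoding:
'c': index 2 in ['a', 'b', 'c'] -> ['c', 'a', 'b']
'b': index 2 in ['c', 'a', 'b'] -> ['b', 'c', 'a']
'c': index 1 in ['b', 'c', 'a'] -> ['c', 'b', 'a']
'a': index 2 in ['c', 'b', 'a'] -> ['a', 'c', 'b']
'c': index 1 in ['a', 'c', 'b'] -> ['c', 'a', 'b']
'b': index 2 in ['c', 'a', 'b'] -> ['b', 'c', 'a']


Output: [2, 2, 1, 2, 1, 2]


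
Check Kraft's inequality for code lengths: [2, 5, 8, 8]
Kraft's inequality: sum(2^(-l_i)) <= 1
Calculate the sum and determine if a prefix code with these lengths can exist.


Sum = 2^(-2) + 2^(-5) + 2^(-8) + 2^(-8)
    = 0.25 + 0.03125 + 0.00390625 + 0.00390625
    = 74/256 = 0.2890625
Since 0.2890625 <= 1, Kraft's inequality IS satisfied.
A prefix code with these lengths CAN exist.

Kraft sum = 0.2890625. Satisfied.


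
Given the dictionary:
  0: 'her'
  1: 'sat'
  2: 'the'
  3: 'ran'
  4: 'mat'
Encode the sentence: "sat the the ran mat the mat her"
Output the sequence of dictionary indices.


Look up each word in the dictionary:
  'sat' -> 1
  'the' -> 2
  'the' -> 2
  'ran' -> 3
  'mat' -> 4
  'the' -> 2
  'mat' -> 4
  'her' -> 0

Encoded: [1, 2, 2, 3, 4, 2, 4, 0]


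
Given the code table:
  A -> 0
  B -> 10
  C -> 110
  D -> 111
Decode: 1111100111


Decoding:
111 -> D
110 -> C
0 -> A
111 -> D


Result: DCAD


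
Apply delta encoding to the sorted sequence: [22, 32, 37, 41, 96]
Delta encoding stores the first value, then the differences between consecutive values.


First value: 22
Deltas:
  32 - 22 = 10
  37 - 32 = 5
  41 - 37 = 4
  96 - 41 = 55


Delta encoded: [22, 10, 5, 4, 55]


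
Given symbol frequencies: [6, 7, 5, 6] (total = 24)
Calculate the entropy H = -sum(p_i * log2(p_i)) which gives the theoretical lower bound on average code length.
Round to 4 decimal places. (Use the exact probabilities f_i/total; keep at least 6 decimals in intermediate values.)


Per-symbol terms -p_i * log2(p_i) with p_i = f_i/24:
  p = 6/24 = 0.250000: log2(p) = -2.000000, -p*log2(p) = 0.500000
  p = 7/24 = 0.291667: log2(p) = -1.777608, -p*log2(p) = 0.518469
  p = 5/24 = 0.208333: log2(p) = -2.263034, -p*log2(p) = 0.471466
  p = 6/24 = 0.250000: log2(p) = -2.000000, -p*log2(p) = 0.500000
H = 0.500000 + 0.518469 + 0.471466 + 0.500000 = 1.989935

H = 1.9899 bits/symbol


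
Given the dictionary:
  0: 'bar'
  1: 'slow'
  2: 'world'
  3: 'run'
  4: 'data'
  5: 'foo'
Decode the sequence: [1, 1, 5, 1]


Look up each index in the dictionary:
  1 -> 'slow'
  1 -> 'slow'
  5 -> 'foo'
  1 -> 'slow'

Decoded: "slow slow foo slow"


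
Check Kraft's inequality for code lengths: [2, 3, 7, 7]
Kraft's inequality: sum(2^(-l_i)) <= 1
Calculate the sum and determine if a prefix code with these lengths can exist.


Sum = 2^(-2) + 2^(-3) + 2^(-7) + 2^(-7)
    = 0.25 + 0.125 + 0.0078125 + 0.0078125
    = 50/128 = 0.390625
Since 0.390625 <= 1, Kraft's inequality IS satisfied.
A prefix code with these lengths CAN exist.

Kraft sum = 0.390625. Satisfied.


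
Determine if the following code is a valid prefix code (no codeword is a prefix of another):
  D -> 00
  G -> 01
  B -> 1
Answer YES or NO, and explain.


Checking each pair (does one codeword prefix another?):
  D='00' vs G='01': no prefix
  D='00' vs B='1': no prefix
  G='01' vs D='00': no prefix
  G='01' vs B='1': no prefix
  B='1' vs D='00': no prefix
  B='1' vs G='01': no prefix
No violation found over all pairs.

YES -- this is a valid prefix code. No codeword is a prefix of any other codeword.


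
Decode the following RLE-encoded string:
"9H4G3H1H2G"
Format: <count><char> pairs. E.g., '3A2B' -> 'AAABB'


Expanding each <count><char> pair:
  9H -> 'HHHHHHHHH'
  4G -> 'GGGG'
  3H -> 'HHH'
  1H -> 'H'
  2G -> 'GG'

Decoded = HHHHHHHHHGGGGHHHHGG


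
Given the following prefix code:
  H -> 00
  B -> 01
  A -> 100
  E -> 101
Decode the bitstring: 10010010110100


Decoding step by step:
Bits 100 -> A
Bits 100 -> A
Bits 101 -> E
Bits 101 -> E
Bits 00 -> H


Decoded message: AAEEH


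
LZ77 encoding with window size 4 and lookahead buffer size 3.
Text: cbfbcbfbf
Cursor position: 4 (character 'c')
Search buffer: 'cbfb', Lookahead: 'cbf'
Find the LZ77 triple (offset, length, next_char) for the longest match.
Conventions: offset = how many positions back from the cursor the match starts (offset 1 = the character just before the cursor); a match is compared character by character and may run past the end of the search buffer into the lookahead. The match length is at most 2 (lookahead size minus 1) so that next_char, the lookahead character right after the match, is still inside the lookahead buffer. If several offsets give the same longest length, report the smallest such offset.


Try each offset into the search buffer:
  offset=1 (pos 3, char 'b'): match length 0
  offset=2 (pos 2, char 'f'): match length 0
  offset=3 (pos 1, char 'b'): match length 0
  offset=4 (pos 0, char 'c'): match length 2
Longest match has length 2 at offset 4.
next_char = character at position 4 + 2 = 6 -> 'f'

Best match: offset=4, length=2 (matching 'cb' starting at position 0)
LZ77 triple: (4, 2, 'f')


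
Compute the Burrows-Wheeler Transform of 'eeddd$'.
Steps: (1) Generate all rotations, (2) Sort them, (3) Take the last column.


Rotations (sorted):
  0: $eeddd -> last char: d
  1: d$eedd -> last char: d
  2: dd$eed -> last char: d
  3: ddd$ee -> last char: e
  4: eddd$e -> last char: e
  5: eeddd$ -> last char: $


BWT = dddee$


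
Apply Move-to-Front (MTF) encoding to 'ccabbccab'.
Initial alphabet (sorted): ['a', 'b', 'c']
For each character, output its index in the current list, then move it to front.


MTF encoding:
'c': index 2 in ['a', 'b', 'c'] -> ['c', 'a', 'b']
'c': index 0 in ['c', 'a', 'b'] -> ['c', 'a', 'b']
'a': index 1 in ['c', 'a', 'b'] -> ['a', 'c', 'b']
'b': index 2 in ['a', 'c', 'b'] -> ['b', 'a', 'c']
'b': index 0 in ['b', 'a', 'c'] -> ['b', 'a', 'c']
'c': index 2 in ['b', 'a', 'c'] -> ['c', 'b', 'a']
'c': index 0 in ['c', 'b', 'a'] -> ['c', 'b', 'a']
'a': index 2 in ['c', 'b', 'a'] -> ['a', 'c', 'b']
'b': index 2 in ['a', 'c', 'b'] -> ['b', 'a', 'c']


Output: [2, 0, 1, 2, 0, 2, 0, 2, 2]


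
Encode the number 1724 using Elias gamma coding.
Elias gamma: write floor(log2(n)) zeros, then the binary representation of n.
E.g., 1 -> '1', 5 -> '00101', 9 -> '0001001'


num_bits = floor(log2(1724)) + 1 = 11
leading_zeros = num_bits - 1 = 10
binary(1724) = 11010111100

Elias gamma(1724) = '0000000000' + '11010111100' = 000000000011010111100 (21 bits)


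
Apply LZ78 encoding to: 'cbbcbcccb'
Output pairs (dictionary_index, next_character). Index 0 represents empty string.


LZ78 encoding steps:
Dictionary: {0: ''}
Step 1: w='' (idx 0), next='c' -> output (0, 'c'), add 'c' as idx 1
Step 2: w='' (idx 0), next='b' -> output (0, 'b'), add 'b' as idx 2
Step 3: w='b' (idx 2), next='c' -> output (2, 'c'), add 'bc' as idx 3
Step 4: w='bc' (idx 3), next='c' -> output (3, 'c'), add 'bcc' as idx 4
Step 5: w='c' (idx 1), next='b' -> output (1, 'b'), add 'cb' as idx 5


Encoded: [(0, 'c'), (0, 'b'), (2, 'c'), (3, 'c'), (1, 'b')]


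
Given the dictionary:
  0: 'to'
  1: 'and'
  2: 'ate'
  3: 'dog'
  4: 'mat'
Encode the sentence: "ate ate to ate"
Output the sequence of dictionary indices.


Look up each word in the dictionary:
  'ate' -> 2
  'ate' -> 2
  'to' -> 0
  'ate' -> 2

Encoded: [2, 2, 0, 2]


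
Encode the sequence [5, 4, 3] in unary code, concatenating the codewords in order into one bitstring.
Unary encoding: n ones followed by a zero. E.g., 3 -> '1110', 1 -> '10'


Encode each number as n ones followed by a terminating 0:
  5 -> 111110 (6 bits)
  4 -> 11110 (5 bits)
  3 -> 1110 (4 bits)
Total length = 6 + 5 + 4 = 15 bits.

Unary([5, 4, 3]) = 111110111101110 (15 bits)


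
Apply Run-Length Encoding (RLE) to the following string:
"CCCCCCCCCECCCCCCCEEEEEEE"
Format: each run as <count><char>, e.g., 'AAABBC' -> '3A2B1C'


Scanning runs left to right:
  i=0: run of 'C' x 9 -> '9C'
  i=9: run of 'E' x 1 -> '1E'
  i=10: run of 'C' x 7 -> '7C'
  i=17: run of 'E' x 7 -> '7E'

RLE = 9C1E7C7E


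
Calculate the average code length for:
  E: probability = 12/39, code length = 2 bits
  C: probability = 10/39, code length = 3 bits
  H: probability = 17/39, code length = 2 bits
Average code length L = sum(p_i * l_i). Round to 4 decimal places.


Weighted contributions p_i * l_i:
  E: (12/39) * 2 = 24/39
  C: (10/39) * 3 = 30/39
  H: (17/39) * 2 = 34/39
Sum = (24 + 30 + 34)/39 = 88/39

L = 88/39 = 2.2564 bits/symbol


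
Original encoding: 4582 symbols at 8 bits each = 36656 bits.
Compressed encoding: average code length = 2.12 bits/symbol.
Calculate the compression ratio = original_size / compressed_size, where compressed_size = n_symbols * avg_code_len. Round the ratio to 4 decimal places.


original_size = n_symbols * orig_bits = 4582 * 8 = 36656 bits
compressed_size = n_symbols * avg_code_len = 4582 * 2.12 = 9713.84 bits
ratio = original_size / compressed_size = 36656 / 9713.84 = 3.7736

Compression ratio = 3.7736


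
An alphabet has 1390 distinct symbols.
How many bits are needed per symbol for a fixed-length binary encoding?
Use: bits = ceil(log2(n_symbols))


log2(1390) = 10.4409
Bracket: 2^10 = 1024 < 1390 <= 2^11 = 2048
So ceil(log2(1390)) = 11

bits = ceil(log2(1390)) = ceil(10.4409) = 11 bits


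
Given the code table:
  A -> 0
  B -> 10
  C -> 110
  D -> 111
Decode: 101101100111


Decoding:
10 -> B
110 -> C
110 -> C
0 -> A
111 -> D


Result: BCCAD


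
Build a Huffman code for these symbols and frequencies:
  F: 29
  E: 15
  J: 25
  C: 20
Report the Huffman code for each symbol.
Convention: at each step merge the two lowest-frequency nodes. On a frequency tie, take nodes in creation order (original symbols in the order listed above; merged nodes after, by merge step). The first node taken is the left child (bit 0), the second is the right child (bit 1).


Huffman tree construction:
Step 1: Merge E(15) + C(20) = 35
Step 2: Merge J(25) + F(29) = 54
Step 3: Merge (E+C)(35) + (J+F)(54) = 89
Read each symbol's code off the tree from the root (left child = 0, right child = 1).

Codes:
  F: 11 (length 2)
  E: 00 (length 2)
  J: 10 (length 2)
  C: 01 (length 2)
Average code length: 178/89 = 2.0000 bits/symbol


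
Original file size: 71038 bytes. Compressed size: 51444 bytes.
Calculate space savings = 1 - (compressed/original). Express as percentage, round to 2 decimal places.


ratio = compressed/original = 51444/71038 = 0.724176
savings = 1 - ratio = 1 - 0.724176 = 0.275824
as a percentage: 0.275824 * 100 = 27.58%

Space savings = 1 - 51444/71038 = 27.58%


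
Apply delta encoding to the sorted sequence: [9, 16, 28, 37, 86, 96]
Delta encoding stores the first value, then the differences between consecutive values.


First value: 9
Deltas:
  16 - 9 = 7
  28 - 16 = 12
  37 - 28 = 9
  86 - 37 = 49
  96 - 86 = 10


Delta encoded: [9, 7, 12, 9, 49, 10]


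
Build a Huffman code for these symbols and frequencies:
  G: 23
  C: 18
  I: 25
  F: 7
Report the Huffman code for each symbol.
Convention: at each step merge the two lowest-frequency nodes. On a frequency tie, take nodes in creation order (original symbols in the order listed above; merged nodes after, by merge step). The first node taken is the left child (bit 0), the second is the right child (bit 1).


Huffman tree construction:
Step 1: Merge F(7) + C(18) = 25
Step 2: Merge G(23) + I(25) = 48
Step 3: Merge (F+C)(25) + (G+I)(48) = 73
Read each symbol's code off the tree from the root (left child = 0, right child = 1).

Codes:
  G: 10 (length 2)
  C: 01 (length 2)
  I: 11 (length 2)
  F: 00 (length 2)
Average code length: 146/73 = 2.0000 bits/symbol


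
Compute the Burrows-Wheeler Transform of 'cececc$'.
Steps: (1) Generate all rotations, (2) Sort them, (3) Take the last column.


Rotations (sorted):
  0: $cececc -> last char: c
  1: c$cecec -> last char: c
  2: cc$cece -> last char: e
  3: cecc$ce -> last char: e
  4: cececc$ -> last char: $
  5: ecc$cec -> last char: c
  6: ececc$c -> last char: c


BWT = ccee$cc


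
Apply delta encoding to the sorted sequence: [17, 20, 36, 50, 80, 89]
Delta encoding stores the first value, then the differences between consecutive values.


First value: 17
Deltas:
  20 - 17 = 3
  36 - 20 = 16
  50 - 36 = 14
  80 - 50 = 30
  89 - 80 = 9


Delta encoded: [17, 3, 16, 14, 30, 9]


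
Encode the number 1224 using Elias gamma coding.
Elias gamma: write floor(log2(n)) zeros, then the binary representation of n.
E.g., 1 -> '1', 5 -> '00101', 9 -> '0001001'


num_bits = floor(log2(1224)) + 1 = 11
leading_zeros = num_bits - 1 = 10
binary(1224) = 10011001000

Elias gamma(1224) = '0000000000' + '10011001000' = 000000000010011001000 (21 bits)


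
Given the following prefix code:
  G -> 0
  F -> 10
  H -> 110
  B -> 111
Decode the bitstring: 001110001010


Decoding step by step:
Bits 0 -> G
Bits 0 -> G
Bits 111 -> B
Bits 0 -> G
Bits 0 -> G
Bits 0 -> G
Bits 10 -> F
Bits 10 -> F


Decoded message: GGBGGGFF
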